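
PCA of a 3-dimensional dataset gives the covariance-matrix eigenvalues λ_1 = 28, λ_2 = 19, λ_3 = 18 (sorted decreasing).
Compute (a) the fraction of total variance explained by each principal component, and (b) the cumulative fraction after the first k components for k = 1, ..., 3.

Step 1 — total variance = trace(Sigma) = Σ λ_i = 28 + 19 + 18 = 65.

Step 2 — fraction explained by component i = λ_i / Σ λ:
  PC1: 28/65 = 0.4308
  PC2: 19/65 = 0.2923
  PC3: 18/65 = 0.2769

Step 3 — cumulative fraction after k components = (λ_1 + ... + λ_k) / Σ λ:
  k = 1: 28/65 = 0.4308
  k = 2: (28 + 19)/65 = 47/65 = 0.7231
  k = 3: (28 + 19 + 18)/65 = 65/65 = 1

Summary (fraction, with percent):

explained: PC1 0.4308 (43.08%), PC2 0.2923 (29.23%), PC3 0.2769 (27.69%);  cumulative: 0.4308, 0.7231, 1


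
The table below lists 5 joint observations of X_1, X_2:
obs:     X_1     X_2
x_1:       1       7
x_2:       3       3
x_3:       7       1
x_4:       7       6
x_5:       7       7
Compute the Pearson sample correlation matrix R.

Step 1 — column means:
  mean(X_1) = (1 + 3 + 7 + 7 + 7) / 5 = 25/5 = 5
  mean(X_2) = (7 + 3 + 1 + 6 + 7) / 5 = 24/5 = 4.8

Step 2 — sample variances and covariances s[i,j] = (1/(n-1)) · Σ_k (x_{k,i} - mean_i) · (x_{k,j} - mean_j), with n-1 = 4:
  s[X_1,X_1] = ((-4)·(-4) + (-2)·(-2) + (2)·(2) + (2)·(2) + (2)·(2)) / 4 = 32/4 = 8
  s[X_1,X_2] = ((-4)·(2.2) + (-2)·(-1.8) + (2)·(-3.8) + (2)·(1.2) + (2)·(2.2)) / 4 = -6/4 = -1.5
  s[X_2,X_2] = ((2.2)·(2.2) + (-1.8)·(-1.8) + (-3.8)·(-3.8) + (1.2)·(1.2) + (2.2)·(2.2)) / 4 = 28.8/4 = 7.2
  Sample standard deviations s_i = √(s[i,i]):
  s(X_1) = √(8) = 2.8284
  s(X_2) = √(7.2) = 2.6833

Step 3 — r_{ij} = s_{ij} / (s_i · s_j):
  r[X_1,X_1] = 1 (diagonal).
  r[X_1,X_2] = -1.5 / (2.8284 · 2.6833) = -1.5 / 7.5895 = -0.1976
  r[X_2,X_2] = 1 (diagonal).

R is symmetric with unit diagonal. Assembling:

R = [[1, -0.1976],
 [-0.1976, 1]]


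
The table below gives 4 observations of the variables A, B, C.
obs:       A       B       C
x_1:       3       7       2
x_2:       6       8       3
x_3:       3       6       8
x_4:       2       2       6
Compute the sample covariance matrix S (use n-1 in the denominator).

Step 1 — column means:
  mean(A) = (3 + 6 + 3 + 2) / 4 = 14/4 = 3.5
  mean(B) = (7 + 8 + 6 + 2) / 4 = 23/4 = 5.75
  mean(C) = (2 + 3 + 8 + 6) / 4 = 19/4 = 4.75

Step 2 — sample covariance S[i,j] = (1/(n-1)) · Σ_k (x_{k,i} - mean_i) · (x_{k,j} - mean_j), with n-1 = 3.
  S[A,A] = ((-0.5)·(-0.5) + (2.5)·(2.5) + (-0.5)·(-0.5) + (-1.5)·(-1.5)) / 3 = 9/3 = 3
  S[A,B] = ((-0.5)·(1.25) + (2.5)·(2.25) + (-0.5)·(0.25) + (-1.5)·(-3.75)) / 3 = 10.5/3 = 3.5
  S[A,C] = ((-0.5)·(-2.75) + (2.5)·(-1.75) + (-0.5)·(3.25) + (-1.5)·(1.25)) / 3 = -6.5/3 = -2.1667
  S[B,B] = ((1.25)·(1.25) + (2.25)·(2.25) + (0.25)·(0.25) + (-3.75)·(-3.75)) / 3 = 20.75/3 = 6.9167
  S[B,C] = ((1.25)·(-2.75) + (2.25)·(-1.75) + (0.25)·(3.25) + (-3.75)·(1.25)) / 3 = -11.25/3 = -3.75
  S[C,C] = ((-2.75)·(-2.75) + (-1.75)·(-1.75) + (3.25)·(3.25) + (1.25)·(1.25)) / 3 = 22.75/3 = 7.5833

S is symmetric (S[j,i] = S[i,j]). Assembling:

S = [[3, 3.5, -2.1667],
 [3.5, 6.9167, -3.75],
 [-2.1667, -3.75, 7.5833]]


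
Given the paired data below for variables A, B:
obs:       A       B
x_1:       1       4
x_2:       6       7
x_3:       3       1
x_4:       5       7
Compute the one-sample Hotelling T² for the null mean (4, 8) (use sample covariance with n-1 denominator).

Step 1 — sample mean vector:
  mean(A) = (1 + 6 + 3 + 5) / 4 = 15/4 = 3.75
  mean(B) = (4 + 7 + 1 + 7) / 4 = 19/4 = 4.75
  x̄ = (3.75, 4.75),  deviation x̄ - mu_0 = (3.75, 4.75) - (4, 8) = (-0.25, -3.25).

Step 2 — sample covariance matrix, S[i,j] = (1/(n-1)) · Σ_k (x_{k,i} - mean_i) · (x_{k,j} - mean_j), divisor n-1 = 3:
  S[A,A] = ((-2.75)·(-2.75) + (2.25)·(2.25) + (-0.75)·(-0.75) + (1.25)·(1.25)) / 3 = 14.75/3 = 4.9167
  S[A,B] = ((-2.75)·(-0.75) + (2.25)·(2.25) + (-0.75)·(-3.75) + (1.25)·(2.25)) / 3 = 12.75/3 = 4.25
  S[B,B] = ((-0.75)·(-0.75) + (2.25)·(2.25) + (-3.75)·(-3.75) + (2.25)·(2.25)) / 3 = 24.75/3 = 8.25
  S = [[4.9167, 4.25],
 [4.25, 8.25]].

Step 3 — invert S. det(S) = 4.9167·8.25 - (4.25)² = 22.5.
  S^{-1} = (1/det) · [[d, -b], [-b, a]] = [[0.3667, -0.1889],
 [-0.1889, 0.2185]].

Step 4 — quadratic form (x̄ - mu_0)^T · S^{-1} · (x̄ - mu_0):
  S^{-1} · (x̄ - mu_0) = (0.5222, -0.663),
  (x̄ - mu_0)^T · [...] = (-0.25)·(0.5222) + (-3.25)·(-0.663) = 2.0241.

Step 5 — scale by n: T² = 4 · 2.0241 = 8.0963.

T² ≈ 8.0963


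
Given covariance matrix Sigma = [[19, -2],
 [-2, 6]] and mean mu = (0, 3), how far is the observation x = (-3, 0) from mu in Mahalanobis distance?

Step 1 — centre the observation: (x - mu) = (-3, -3).

Step 2 — invert Sigma. det(Sigma) = 19·6 - (-2)² = 110.
  Sigma^{-1} = (1/det) · [[d, -b], [-b, a]] = [[0.0545, 0.0182],
 [0.0182, 0.1727]].

Step 3 — form the quadratic (x - mu)^T · Sigma^{-1} · (x - mu):
  Sigma^{-1} · (x - mu) = (-0.2182, -0.5727).
  (x - mu)^T · [Sigma^{-1} · (x - mu)] = (-3)·(-0.2182) + (-3)·(-0.5727) = 2.3727.

Step 4 — take square root: d = √(2.3727) ≈ 1.5404.

d(x, mu) = √(2.3727) ≈ 1.5404


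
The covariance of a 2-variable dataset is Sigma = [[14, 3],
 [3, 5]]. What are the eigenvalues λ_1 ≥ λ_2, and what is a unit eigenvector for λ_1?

Step 1 — characteristic polynomial of 2×2 Sigma:
  det(Sigma - λI) = λ² - trace · λ + det = 0.
  trace = 14 + 5 = 19, det = 14·5 - (3)² = 61.
Step 2 — discriminant:
  Δ = trace² - 4·det = 361 - 244 = 117.
Step 3 — eigenvalues:
  λ = (trace ± √Δ)/2 = (19 ± 10.8167)/2,
  λ_1 = 14.9083,  λ_2 = 4.0917.

Step 4 — unit eigenvector for λ_1: solve (Sigma - λ_1 I)v = 0. First row:
  (14 - 14.9083)·v_x + (3)·v_y = 0, i.e. (-0.9083)·v_x + (3)·v_y = 0,
  so v ∝ (b, λ_1 - a) = (3, 0.9083) = u.
  ||u|| = √((3)² + (0.9083)²) = √(9.8251) ≈ 3.1345,
  v_1 = u/||u|| ≈ (0.9571, 0.2898) (||v_1|| = 1).

λ_1 = 14.9083,  λ_2 = 4.0917;  v_1 ≈ (0.9571, 0.2898)


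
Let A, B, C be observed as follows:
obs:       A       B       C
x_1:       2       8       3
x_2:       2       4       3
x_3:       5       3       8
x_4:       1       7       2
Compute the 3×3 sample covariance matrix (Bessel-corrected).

Step 1 — column means:
  mean(A) = (2 + 2 + 5 + 1) / 4 = 10/4 = 2.5
  mean(B) = (8 + 4 + 3 + 7) / 4 = 22/4 = 5.5
  mean(C) = (3 + 3 + 8 + 2) / 4 = 16/4 = 4

Step 2 — sample covariance S[i,j] = (1/(n-1)) · Σ_k (x_{k,i} - mean_i) · (x_{k,j} - mean_j), with n-1 = 3.
  S[A,A] = ((-0.5)·(-0.5) + (-0.5)·(-0.5) + (2.5)·(2.5) + (-1.5)·(-1.5)) / 3 = 9/3 = 3
  S[A,B] = ((-0.5)·(2.5) + (-0.5)·(-1.5) + (2.5)·(-2.5) + (-1.5)·(1.5)) / 3 = -9/3 = -3
  S[A,C] = ((-0.5)·(-1) + (-0.5)·(-1) + (2.5)·(4) + (-1.5)·(-2)) / 3 = 14/3 = 4.6667
  S[B,B] = ((2.5)·(2.5) + (-1.5)·(-1.5) + (-2.5)·(-2.5) + (1.5)·(1.5)) / 3 = 17/3 = 5.6667
  S[B,C] = ((2.5)·(-1) + (-1.5)·(-1) + (-2.5)·(4) + (1.5)·(-2)) / 3 = -14/3 = -4.6667
  S[C,C] = ((-1)·(-1) + (-1)·(-1) + (4)·(4) + (-2)·(-2)) / 3 = 22/3 = 7.3333

S is symmetric (S[j,i] = S[i,j]). Assembling:

S = [[3, -3, 4.6667],
 [-3, 5.6667, -4.6667],
 [4.6667, -4.6667, 7.3333]]


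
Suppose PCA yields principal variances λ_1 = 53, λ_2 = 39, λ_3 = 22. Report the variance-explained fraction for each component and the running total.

Step 1 — total variance = trace(Sigma) = Σ λ_i = 53 + 39 + 22 = 114.

Step 2 — fraction explained by component i = λ_i / Σ λ:
  PC1: 53/114 = 0.4649
  PC2: 39/114 = 0.3421
  PC3: 22/114 = 0.193

Step 3 — cumulative fraction after k components = (λ_1 + ... + λ_k) / Σ λ:
  k = 1: 53/114 = 0.4649
  k = 2: (53 + 39)/114 = 92/114 = 0.807
  k = 3: (53 + 39 + 22)/114 = 114/114 = 1

Summary (fraction, with percent):

explained: PC1 0.4649 (46.49%), PC2 0.3421 (34.21%), PC3 0.193 (19.3%);  cumulative: 0.4649, 0.807, 1


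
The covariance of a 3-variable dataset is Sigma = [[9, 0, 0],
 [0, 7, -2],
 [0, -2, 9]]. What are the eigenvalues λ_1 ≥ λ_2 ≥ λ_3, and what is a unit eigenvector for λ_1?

Step 1 — characteristic polynomial p(λ) = det(λI - Sigma) = λ³ - tr·λ² + c_1·λ - det, where tr = trace, c_1 = sum of the principal 2×2 minors, det = det(Sigma):
  tr = 9 + 7 + 9 = 25,
  c_1 = (9·7 - (0)²) + (9·9 - (0)²) + (7·9 - (-2)²) = 63 + 81 + 59 = 203,
  det = 9·(7·9 - (-2)²) - (0)·((0)·9 - (-2)·(0)) + (0)·((0)·(-2) - 7·(0)) = 9·(59) - (0)·(0) + (0)·(0) = 531.
  So p(λ) = λ³ - 25λ² + 203λ - 531.
Step 2 — look for an integer root (rational root theorem: any rational root is an integer divisor of 531). Testing λ = 9:
  p(9) = 729 - 2025 + 1827 - 531 = 0  ✓
  Dividing out (λ - 9): p(λ) = (λ - 9)(λ² - 16λ + 59).
Step 3 — remaining eigenvalues from the quadratic λ² - 16λ + 59 = 0:
  Δ = 16² - 4·59 = 256 - 236 = 20,  λ = (16 ± √20)/2 = (16 ± 4.4721)/2 ≈ 10.2361 or 5.7639.
  Sorted: λ_1 = 10.2361,  λ_2 = 9,  λ_3 = 5.7639  (check: sum = 25 = tr ✓).

Step 4 — unit eigenvector for λ_1 ≈ 10.2361: v spans the null space of (Sigma - λ_1 I), whose rows are
  r_1 = (-1.2361, 0, 0),  r_2 = (0, -3.2361, -2),  r_3 = (0, -2, -1.2361).
  v is orthogonal to every row, so take v ∝ r_1 × r_2 = ((0)·(-2) - (0)·(-3.2361), (0)·(0) - (-1.2361)·(-2), (-1.2361)·(-3.2361) - (0)·(0)) ≈ (0, -2.4721, 4).
  Rescale (multiply by -1 so the first nonzero entry is positive): u = (0, 2.4721, -4).
  ||u|| = √((0)² + (2.4721)² + (-4)²) = √(22.1115) ≈ 4.7023,  v_1 = u/||u|| ≈ (0, 0.5257, -0.8507) (||v_1|| = 1).

λ_1 = 10.2361,  λ_2 = 9,  λ_3 = 5.7639;  v_1 ≈ (0, 0.5257, -0.8507)


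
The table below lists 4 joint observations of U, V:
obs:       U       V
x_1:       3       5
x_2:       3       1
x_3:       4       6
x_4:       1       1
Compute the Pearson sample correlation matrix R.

Step 1 — column means:
  mean(U) = (3 + 3 + 4 + 1) / 4 = 11/4 = 2.75
  mean(V) = (5 + 1 + 6 + 1) / 4 = 13/4 = 3.25

Step 2 — sample variances and covariances s[i,j] = (1/(n-1)) · Σ_k (x_{k,i} - mean_i) · (x_{k,j} - mean_j), with n-1 = 3:
  s[U,U] = ((0.25)·(0.25) + (0.25)·(0.25) + (1.25)·(1.25) + (-1.75)·(-1.75)) / 3 = 4.75/3 = 1.5833
  s[U,V] = ((0.25)·(1.75) + (0.25)·(-2.25) + (1.25)·(2.75) + (-1.75)·(-2.25)) / 3 = 7.25/3 = 2.4167
  s[V,V] = ((1.75)·(1.75) + (-2.25)·(-2.25) + (2.75)·(2.75) + (-2.25)·(-2.25)) / 3 = 20.75/3 = 6.9167
  Sample standard deviations s_i = √(s[i,i]):
  s(U) = √(1.5833) = 1.2583
  s(V) = √(6.9167) = 2.63

Step 3 — r_{ij} = s_{ij} / (s_i · s_j):
  r[U,U] = 1 (diagonal).
  r[U,V] = 2.4167 / (1.2583 · 2.63) = 2.4167 / 3.3093 = 0.7303
  r[V,V] = 1 (diagonal).

R is symmetric with unit diagonal. Assembling:

R = [[1, 0.7303],
 [0.7303, 1]]


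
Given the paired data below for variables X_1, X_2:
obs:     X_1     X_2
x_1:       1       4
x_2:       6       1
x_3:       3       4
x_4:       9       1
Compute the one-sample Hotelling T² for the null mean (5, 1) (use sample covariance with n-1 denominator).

Step 1 — sample mean vector:
  mean(X_1) = (1 + 6 + 3 + 9) / 4 = 19/4 = 4.75
  mean(X_2) = (4 + 1 + 4 + 1) / 4 = 10/4 = 2.5
  x̄ = (4.75, 2.5),  deviation x̄ - mu_0 = (4.75, 2.5) - (5, 1) = (-0.25, 1.5).

Step 2 — sample covariance matrix, S[i,j] = (1/(n-1)) · Σ_k (x_{k,i} - mean_i) · (x_{k,j} - mean_j), divisor n-1 = 3:
  S[X_1,X_1] = ((-3.75)·(-3.75) + (1.25)·(1.25) + (-1.75)·(-1.75) + (4.25)·(4.25)) / 3 = 36.75/3 = 12.25
  S[X_1,X_2] = ((-3.75)·(1.5) + (1.25)·(-1.5) + (-1.75)·(1.5) + (4.25)·(-1.5)) / 3 = -16.5/3 = -5.5
  S[X_2,X_2] = ((1.5)·(1.5) + (-1.5)·(-1.5) + (1.5)·(1.5) + (-1.5)·(-1.5)) / 3 = 9/3 = 3
  S = [[12.25, -5.5],
 [-5.5, 3]].

Step 3 — invert S. det(S) = 12.25·3 - (-5.5)² = 6.5.
  S^{-1} = (1/det) · [[d, -b], [-b, a]] = [[0.4615, 0.8462],
 [0.8462, 1.8846]].

Step 4 — quadratic form (x̄ - mu_0)^T · S^{-1} · (x̄ - mu_0):
  S^{-1} · (x̄ - mu_0) = (1.1538, 2.6154),
  (x̄ - mu_0)^T · [...] = (-0.25)·(1.1538) + (1.5)·(2.6154) = 3.6346.

Step 5 — scale by n: T² = 4 · 3.6346 = 14.5385.

T² ≈ 14.5385


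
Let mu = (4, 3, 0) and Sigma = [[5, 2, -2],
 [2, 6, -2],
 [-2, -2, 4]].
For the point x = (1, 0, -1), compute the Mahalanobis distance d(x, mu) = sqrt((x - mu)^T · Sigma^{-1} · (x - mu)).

Step 1 — centre the observation: (x - mu) = (-3, -3, -1).

Step 2 — invert Sigma (cofactor / det for 3×3, or solve directly):
  Sigma^{-1} = [[0.2632, -0.0526, 0.1053],
 [-0.0526, 0.2105, 0.0789],
 [0.1053, 0.0789, 0.3421]].

Step 3 — form the quadratic (x - mu)^T · Sigma^{-1} · (x - mu):
  Sigma^{-1} · (x - mu) = (-0.7368, -0.5526, -0.8947).
  (x - mu)^T · [Sigma^{-1} · (x - mu)] = (-3)·(-0.7368) + (-3)·(-0.5526) + (-1)·(-0.8947) = 4.7632.

Step 4 — take square root: d = √(4.7632) ≈ 2.1825.

d(x, mu) = √(4.7632) ≈ 2.1825


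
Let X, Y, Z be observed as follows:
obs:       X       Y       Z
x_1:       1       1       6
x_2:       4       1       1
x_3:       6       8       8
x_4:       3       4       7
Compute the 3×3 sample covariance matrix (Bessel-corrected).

Step 1 — column means:
  mean(X) = (1 + 4 + 6 + 3) / 4 = 14/4 = 3.5
  mean(Y) = (1 + 1 + 8 + 4) / 4 = 14/4 = 3.5
  mean(Z) = (6 + 1 + 8 + 7) / 4 = 22/4 = 5.5

Step 2 — sample covariance S[i,j] = (1/(n-1)) · Σ_k (x_{k,i} - mean_i) · (x_{k,j} - mean_j), with n-1 = 3.
  S[X,X] = ((-2.5)·(-2.5) + (0.5)·(0.5) + (2.5)·(2.5) + (-0.5)·(-0.5)) / 3 = 13/3 = 4.3333
  S[X,Y] = ((-2.5)·(-2.5) + (0.5)·(-2.5) + (2.5)·(4.5) + (-0.5)·(0.5)) / 3 = 16/3 = 5.3333
  S[X,Z] = ((-2.5)·(0.5) + (0.5)·(-4.5) + (2.5)·(2.5) + (-0.5)·(1.5)) / 3 = 2/3 = 0.6667
  S[Y,Y] = ((-2.5)·(-2.5) + (-2.5)·(-2.5) + (4.5)·(4.5) + (0.5)·(0.5)) / 3 = 33/3 = 11
  S[Y,Z] = ((-2.5)·(0.5) + (-2.5)·(-4.5) + (4.5)·(2.5) + (0.5)·(1.5)) / 3 = 22/3 = 7.3333
  S[Z,Z] = ((0.5)·(0.5) + (-4.5)·(-4.5) + (2.5)·(2.5) + (1.5)·(1.5)) / 3 = 29/3 = 9.6667

S is symmetric (S[j,i] = S[i,j]). Assembling:

S = [[4.3333, 5.3333, 0.6667],
 [5.3333, 11, 7.3333],
 [0.6667, 7.3333, 9.6667]]


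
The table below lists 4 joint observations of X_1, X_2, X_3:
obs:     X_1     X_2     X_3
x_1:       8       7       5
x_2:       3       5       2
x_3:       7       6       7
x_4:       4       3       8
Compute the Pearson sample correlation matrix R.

Step 1 — column means:
  mean(X_1) = (8 + 3 + 7 + 4) / 4 = 22/4 = 5.5
  mean(X_2) = (7 + 5 + 6 + 3) / 4 = 21/4 = 5.25
  mean(X_3) = (5 + 2 + 7 + 8) / 4 = 22/4 = 5.5

Step 2 — sample variances and covariances s[i,j] = (1/(n-1)) · Σ_k (x_{k,i} - mean_i) · (x_{k,j} - mean_j), with n-1 = 3:
  s[X_1,X_1] = ((2.5)·(2.5) + (-2.5)·(-2.5) + (1.5)·(1.5) + (-1.5)·(-1.5)) / 3 = 17/3 = 5.6667
  s[X_1,X_2] = ((2.5)·(1.75) + (-2.5)·(-0.25) + (1.5)·(0.75) + (-1.5)·(-2.25)) / 3 = 9.5/3 = 3.1667
  s[X_1,X_3] = ((2.5)·(-0.5) + (-2.5)·(-3.5) + (1.5)·(1.5) + (-1.5)·(2.5)) / 3 = 6/3 = 2
  s[X_2,X_2] = ((1.75)·(1.75) + (-0.25)·(-0.25) + (0.75)·(0.75) + (-2.25)·(-2.25)) / 3 = 8.75/3 = 2.9167
  s[X_2,X_3] = ((1.75)·(-0.5) + (-0.25)·(-3.5) + (0.75)·(1.5) + (-2.25)·(2.5)) / 3 = -4.5/3 = -1.5
  s[X_3,X_3] = ((-0.5)·(-0.5) + (-3.5)·(-3.5) + (1.5)·(1.5) + (2.5)·(2.5)) / 3 = 21/3 = 7
  Sample standard deviations s_i = √(s[i,i]):
  s(X_1) = √(5.6667) = 2.3805
  s(X_2) = √(2.9167) = 1.7078
  s(X_3) = √(7) = 2.6458

Step 3 — r_{ij} = s_{ij} / (s_i · s_j):
  r[X_1,X_1] = 1 (diagonal).
  r[X_1,X_2] = 3.1667 / (2.3805 · 1.7078) = 3.1667 / 4.0654 = 0.7789
  r[X_1,X_3] = 2 / (2.3805 · 2.6458) = 2 / 6.2981 = 0.3176
  r[X_2,X_2] = 1 (diagonal).
  r[X_2,X_3] = -1.5 / (1.7078 · 2.6458) = -1.5 / 4.5185 = -0.332
  r[X_3,X_3] = 1 (diagonal).

R is symmetric with unit diagonal. Assembling:

R = [[1, 0.7789, 0.3176],
 [0.7789, 1, -0.332],
 [0.3176, -0.332, 1]]


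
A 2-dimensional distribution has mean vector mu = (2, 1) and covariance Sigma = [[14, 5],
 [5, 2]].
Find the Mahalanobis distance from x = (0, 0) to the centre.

Step 1 — centre the observation: (x - mu) = (-2, -1).

Step 2 — invert Sigma. det(Sigma) = 14·2 - (5)² = 3.
  Sigma^{-1} = (1/det) · [[d, -b], [-b, a]] = [[0.6667, -1.6667],
 [-1.6667, 4.6667]].

Step 3 — form the quadratic (x - mu)^T · Sigma^{-1} · (x - mu):
  Sigma^{-1} · (x - mu) = (0.3333, -1.3333).
  (x - mu)^T · [Sigma^{-1} · (x - mu)] = (-2)·(0.3333) + (-1)·(-1.3333) = 0.6667.

Step 4 — take square root: d = √(0.6667) ≈ 0.8165.

d(x, mu) = √(0.6667) ≈ 0.8165


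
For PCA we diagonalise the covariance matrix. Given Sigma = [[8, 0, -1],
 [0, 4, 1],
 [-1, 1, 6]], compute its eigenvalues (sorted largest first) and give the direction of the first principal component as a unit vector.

Step 1 — characteristic polynomial p(λ) = det(λI - Sigma) = λ³ - tr·λ² + c_1·λ - det, where tr = trace, c_1 = sum of the principal 2×2 minors, det = det(Sigma):
  tr = 8 + 4 + 6 = 18,
  c_1 = (8·4 - (0)²) + (8·6 - (-1)²) + (4·6 - (1)²) = 32 + 47 + 23 = 102,
  det = 8·(4·6 - (1)²) - (0)·((0)·6 - (1)·(-1)) + (-1)·((0)·(1) - 4·(-1)) = 8·(23) - (0)·(1) + (-1)·(4) = 180.
  So p(λ) = λ³ - 18λ² + 102λ - 180.
Step 2 — look for an integer root (rational root theorem: any rational root is an integer divisor of 180). Testing λ = 6:
  p(6) = 216 - 648 + 612 - 180 = 0  ✓
  Dividing out (λ - 6): p(λ) = (λ - 6)(λ² - 12λ + 30).
Step 3 — remaining eigenvalues from the quadratic λ² - 12λ + 30 = 0:
  Δ = 12² - 4·30 = 144 - 120 = 24,  λ = (12 ± √24)/2 = (12 ± 4.899)/2 ≈ 8.4495 or 3.5505.
  Sorted: λ_1 = 8.4495,  λ_2 = 6,  λ_3 = 3.5505  (check: sum = 18 = tr ✓).

Step 4 — unit eigenvector for λ_1 ≈ 8.4495: v spans the null space of (Sigma - λ_1 I), whose rows are
  r_1 = (-0.4495, 0, -1),  r_2 = (0, -4.4495, 1),  r_3 = (-1, 1, -2.4495).
  v is orthogonal to every row, so take v ∝ r_1 × r_2 = ((0)·(1) - (-1)·(-4.4495), (-1)·(0) - (-0.4495)·(1), (-0.4495)·(-4.4495) - (0)·(0)) ≈ (-4.4495, 0.4495, 2).
  Rescale (multiply by -1 so the first nonzero entry is positive): u = (4.4495, -0.4495, -2).
  ||u|| = √((4.4495)² + (-0.4495)² + (-2)²) = √(24) ≈ 4.899,  v_1 = u/||u|| ≈ (0.9082, -0.0918, -0.4082) (||v_1|| = 1).

λ_1 = 8.4495,  λ_2 = 6,  λ_3 = 3.5505;  v_1 ≈ (0.9082, -0.0918, -0.4082)


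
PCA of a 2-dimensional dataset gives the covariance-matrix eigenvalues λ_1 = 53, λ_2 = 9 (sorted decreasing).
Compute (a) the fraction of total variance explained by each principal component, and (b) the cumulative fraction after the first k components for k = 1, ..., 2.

Step 1 — total variance = trace(Sigma) = Σ λ_i = 53 + 9 = 62.

Step 2 — fraction explained by component i = λ_i / Σ λ:
  PC1: 53/62 = 0.8548
  PC2: 9/62 = 0.1452

Step 3 — cumulative fraction after k components = (λ_1 + ... + λ_k) / Σ λ:
  k = 1: 53/62 = 0.8548
  k = 2: (53 + 9)/62 = 62/62 = 1

Summary (fraction, with percent):

explained: PC1 0.8548 (85.48%), PC2 0.1452 (14.52%);  cumulative: 0.8548, 1


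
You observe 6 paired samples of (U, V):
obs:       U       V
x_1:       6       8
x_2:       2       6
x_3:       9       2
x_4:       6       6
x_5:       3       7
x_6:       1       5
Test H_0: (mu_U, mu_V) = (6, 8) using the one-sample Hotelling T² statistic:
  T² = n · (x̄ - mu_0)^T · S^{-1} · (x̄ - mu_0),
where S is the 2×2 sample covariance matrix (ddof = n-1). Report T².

Step 1 — sample mean vector:
  mean(U) = (6 + 2 + 9 + 6 + 3 + 1) / 6 = 27/6 = 4.5
  mean(V) = (8 + 6 + 2 + 6 + 7 + 5) / 6 = 34/6 = 5.6667
  x̄ = (4.5, 5.6667),  deviation x̄ - mu_0 = (4.5, 5.6667) - (6, 8) = (-1.5, -2.3333).

Step 2 — sample covariance matrix, S[i,j] = (1/(n-1)) · Σ_k (x_{k,i} - mean_i) · (x_{k,j} - mean_j), divisor n-1 = 5:
  S[U,U] = ((1.5)·(1.5) + (-2.5)·(-2.5) + (4.5)·(4.5) + (1.5)·(1.5) + (-1.5)·(-1.5) + (-3.5)·(-3.5)) / 5 = 45.5/5 = 9.1
  S[U,V] = ((1.5)·(2.3333) + (-2.5)·(0.3333) + (4.5)·(-3.6667) + (1.5)·(0.3333) + (-1.5)·(1.3333) + (-3.5)·(-0.6667)) / 5 = -13/5 = -2.6
  S[V,V] = ((2.3333)·(2.3333) + (0.3333)·(0.3333) + (-3.6667)·(-3.6667) + (0.3333)·(0.3333) + (1.3333)·(1.3333) + (-0.6667)·(-0.6667)) / 5 = 21.3333/5 = 4.2667
  S = [[9.1, -2.6],
 [-2.6, 4.2667]].

Step 3 — invert S. det(S) = 9.1·4.2667 - (-2.6)² = 32.0667.
  S^{-1} = (1/det) · [[d, -b], [-b, a]] = [[0.1331, 0.0811],
 [0.0811, 0.2838]].

Step 4 — quadratic form (x̄ - mu_0)^T · S^{-1} · (x̄ - mu_0):
  S^{-1} · (x̄ - mu_0) = (-0.3888, -0.7838),
  (x̄ - mu_0)^T · [...] = (-1.5)·(-0.3888) + (-2.3333)·(-0.7838) = 2.412.

Step 5 — scale by n: T² = 6 · 2.412 = 14.4719.

T² ≈ 14.4719


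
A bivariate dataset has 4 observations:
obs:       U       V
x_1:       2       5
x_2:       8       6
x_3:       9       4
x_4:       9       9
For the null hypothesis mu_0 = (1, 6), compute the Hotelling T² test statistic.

Step 1 — sample mean vector:
  mean(U) = (2 + 8 + 9 + 9) / 4 = 28/4 = 7
  mean(V) = (5 + 6 + 4 + 9) / 4 = 24/4 = 6
  x̄ = (7, 6),  deviation x̄ - mu_0 = (7, 6) - (1, 6) = (6, 0).

Step 2 — sample covariance matrix, S[i,j] = (1/(n-1)) · Σ_k (x_{k,i} - mean_i) · (x_{k,j} - mean_j), divisor n-1 = 3:
  S[U,U] = ((-5)·(-5) + (1)·(1) + (2)·(2) + (2)·(2)) / 3 = 34/3 = 11.3333
  S[U,V] = ((-5)·(-1) + (1)·(0) + (2)·(-2) + (2)·(3)) / 3 = 7/3 = 2.3333
  S[V,V] = ((-1)·(-1) + (0)·(0) + (-2)·(-2) + (3)·(3)) / 3 = 14/3 = 4.6667
  S = [[11.3333, 2.3333],
 [2.3333, 4.6667]].

Step 3 — invert S. det(S) = 11.3333·4.6667 - (2.3333)² = 47.4444.
  S^{-1} = (1/det) · [[d, -b], [-b, a]] = [[0.0984, -0.0492],
 [-0.0492, 0.2389]].

Step 4 — quadratic form (x̄ - mu_0)^T · S^{-1} · (x̄ - mu_0):
  S^{-1} · (x̄ - mu_0) = (0.5902, -0.2951),
  (x̄ - mu_0)^T · [...] = (6)·(0.5902) + (0)·(-0.2951) = 3.541.

Step 5 — scale by n: T² = 4 · 3.541 = 14.1639.

T² ≈ 14.1639


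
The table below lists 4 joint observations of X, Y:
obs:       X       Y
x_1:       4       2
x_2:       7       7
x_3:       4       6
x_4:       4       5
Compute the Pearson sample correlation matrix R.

Step 1 — column means:
  mean(X) = (4 + 7 + 4 + 4) / 4 = 19/4 = 4.75
  mean(Y) = (2 + 7 + 6 + 5) / 4 = 20/4 = 5

Step 2 — sample variances and covariances s[i,j] = (1/(n-1)) · Σ_k (x_{k,i} - mean_i) · (x_{k,j} - mean_j), with n-1 = 3:
  s[X,X] = ((-0.75)·(-0.75) + (2.25)·(2.25) + (-0.75)·(-0.75) + (-0.75)·(-0.75)) / 3 = 6.75/3 = 2.25
  s[X,Y] = ((-0.75)·(-3) + (2.25)·(2) + (-0.75)·(1) + (-0.75)·(0)) / 3 = 6/3 = 2
  s[Y,Y] = ((-3)·(-3) + (2)·(2) + (1)·(1) + (0)·(0)) / 3 = 14/3 = 4.6667
  Sample standard deviations s_i = √(s[i,i]):
  s(X) = √(2.25) = 1.5
  s(Y) = √(4.6667) = 2.1602

Step 3 — r_{ij} = s_{ij} / (s_i · s_j):
  r[X,X] = 1 (diagonal).
  r[X,Y] = 2 / (1.5 · 2.1602) = 2 / 3.2404 = 0.6172
  r[Y,Y] = 1 (diagonal).

R is symmetric with unit diagonal. Assembling:

R = [[1, 0.6172],
 [0.6172, 1]]


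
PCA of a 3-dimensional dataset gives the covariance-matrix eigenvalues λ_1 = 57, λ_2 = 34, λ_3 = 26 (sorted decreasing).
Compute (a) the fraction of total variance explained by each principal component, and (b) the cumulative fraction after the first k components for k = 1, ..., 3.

Step 1 — total variance = trace(Sigma) = Σ λ_i = 57 + 34 + 26 = 117.

Step 2 — fraction explained by component i = λ_i / Σ λ:
  PC1: 57/117 = 0.4872
  PC2: 34/117 = 0.2906
  PC3: 26/117 = 0.2222

Step 3 — cumulative fraction after k components = (λ_1 + ... + λ_k) / Σ λ:
  k = 1: 57/117 = 0.4872
  k = 2: (57 + 34)/117 = 91/117 = 0.7778
  k = 3: (57 + 34 + 26)/117 = 117/117 = 1

Summary (fraction, with percent):

explained: PC1 0.4872 (48.72%), PC2 0.2906 (29.06%), PC3 0.2222 (22.22%);  cumulative: 0.4872, 0.7778, 1


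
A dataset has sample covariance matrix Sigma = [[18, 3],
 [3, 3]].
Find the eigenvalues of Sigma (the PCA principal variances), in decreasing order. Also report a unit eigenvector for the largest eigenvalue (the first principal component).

Step 1 — characteristic polynomial of 2×2 Sigma:
  det(Sigma - λI) = λ² - trace · λ + det = 0.
  trace = 18 + 3 = 21, det = 18·3 - (3)² = 45.
Step 2 — discriminant:
  Δ = trace² - 4·det = 441 - 180 = 261.
Step 3 — eigenvalues:
  λ = (trace ± √Δ)/2 = (21 ± 16.1555)/2,
  λ_1 = 18.5777,  λ_2 = 2.4223.

Step 4 — unit eigenvector for λ_1: solve (Sigma - λ_1 I)v = 0. First row:
  (18 - 18.5777)·v_x + (3)·v_y = 0, i.e. (-0.5777)·v_x + (3)·v_y = 0,
  so v ∝ (b, λ_1 - a) = (3, 0.5777) = u.
  ||u|| = √((3)² + (0.5777)²) = √(9.3338) ≈ 3.0551,
  v_1 = u/||u|| ≈ (0.982, 0.1891) (||v_1|| = 1).

λ_1 = 18.5777,  λ_2 = 2.4223;  v_1 ≈ (0.982, 0.1891)


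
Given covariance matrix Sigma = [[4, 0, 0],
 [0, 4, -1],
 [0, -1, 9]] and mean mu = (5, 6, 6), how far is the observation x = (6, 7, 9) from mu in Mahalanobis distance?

Step 1 — centre the observation: (x - mu) = (1, 1, 3).

Step 2 — invert Sigma (cofactor / det for 3×3, or solve directly):
  Sigma^{-1} = [[0.25, 0, 0],
 [0, 0.2571, 0.0286],
 [0, 0.0286, 0.1143]].

Step 3 — form the quadratic (x - mu)^T · Sigma^{-1} · (x - mu):
  Sigma^{-1} · (x - mu) = (0.25, 0.3429, 0.3714).
  (x - mu)^T · [Sigma^{-1} · (x - mu)] = (1)·(0.25) + (1)·(0.3429) + (3)·(0.3714) = 1.7071.

Step 4 — take square root: d = √(1.7071) ≈ 1.3066.

d(x, mu) = √(1.7071) ≈ 1.3066


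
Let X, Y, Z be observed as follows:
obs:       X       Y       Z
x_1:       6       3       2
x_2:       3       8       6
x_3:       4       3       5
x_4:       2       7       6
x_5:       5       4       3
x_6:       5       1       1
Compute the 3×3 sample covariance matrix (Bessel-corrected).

Step 1 — column means:
  mean(X) = (6 + 3 + 4 + 2 + 5 + 5) / 6 = 25/6 = 4.1667
  mean(Y) = (3 + 8 + 3 + 7 + 4 + 1) / 6 = 26/6 = 4.3333
  mean(Z) = (2 + 6 + 5 + 6 + 3 + 1) / 6 = 23/6 = 3.8333

Step 2 — sample covariance S[i,j] = (1/(n-1)) · Σ_k (x_{k,i} - mean_i) · (x_{k,j} - mean_j), with n-1 = 5.
  S[X,X] = ((1.8333)·(1.8333) + (-1.1667)·(-1.1667) + (-0.1667)·(-0.1667) + (-2.1667)·(-2.1667) + (0.8333)·(0.8333) + (0.8333)·(0.8333)) / 5 = 10.8333/5 = 2.1667
  S[X,Y] = ((1.8333)·(-1.3333) + (-1.1667)·(3.6667) + (-0.1667)·(-1.3333) + (-2.1667)·(2.6667) + (0.8333)·(-0.3333) + (0.8333)·(-3.3333)) / 5 = -15.3333/5 = -3.0667
  S[X,Z] = ((1.8333)·(-1.8333) + (-1.1667)·(2.1667) + (-0.1667)·(1.1667) + (-2.1667)·(2.1667) + (0.8333)·(-0.8333) + (0.8333)·(-2.8333)) / 5 = -13.8333/5 = -2.7667
  S[Y,Y] = ((-1.3333)·(-1.3333) + (3.6667)·(3.6667) + (-1.3333)·(-1.3333) + (2.6667)·(2.6667) + (-0.3333)·(-0.3333) + (-3.3333)·(-3.3333)) / 5 = 35.3333/5 = 7.0667
  S[Y,Z] = ((-1.3333)·(-1.8333) + (3.6667)·(2.1667) + (-1.3333)·(1.1667) + (2.6667)·(2.1667) + (-0.3333)·(-0.8333) + (-3.3333)·(-2.8333)) / 5 = 24.3333/5 = 4.8667
  S[Z,Z] = ((-1.8333)·(-1.8333) + (2.1667)·(2.1667) + (1.1667)·(1.1667) + (2.1667)·(2.1667) + (-0.8333)·(-0.8333) + (-2.8333)·(-2.8333)) / 5 = 22.8333/5 = 4.5667

S is symmetric (S[j,i] = S[i,j]). Assembling:

S = [[2.1667, -3.0667, -2.7667],
 [-3.0667, 7.0667, 4.8667],
 [-2.7667, 4.8667, 4.5667]]


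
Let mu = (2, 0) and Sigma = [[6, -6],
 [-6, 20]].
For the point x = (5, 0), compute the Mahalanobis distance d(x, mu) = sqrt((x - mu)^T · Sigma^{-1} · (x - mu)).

Step 1 — centre the observation: (x - mu) = (3, 0).

Step 2 — invert Sigma. det(Sigma) = 6·20 - (-6)² = 84.
  Sigma^{-1} = (1/det) · [[d, -b], [-b, a]] = [[0.2381, 0.0714],
 [0.0714, 0.0714]].

Step 3 — form the quadratic (x - mu)^T · Sigma^{-1} · (x - mu):
  Sigma^{-1} · (x - mu) = (0.7143, 0.2143).
  (x - mu)^T · [Sigma^{-1} · (x - mu)] = (3)·(0.7143) + (0)·(0.2143) = 2.1429.

Step 4 — take square root: d = √(2.1429) ≈ 1.4639.

d(x, mu) = √(2.1429) ≈ 1.4639


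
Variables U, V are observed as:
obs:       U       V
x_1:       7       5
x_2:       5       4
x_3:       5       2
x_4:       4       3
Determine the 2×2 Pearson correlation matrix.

Step 1 — column means:
  mean(U) = (7 + 5 + 5 + 4) / 4 = 21/4 = 5.25
  mean(V) = (5 + 4 + 2 + 3) / 4 = 14/4 = 3.5

Step 2 — sample variances and covariances s[i,j] = (1/(n-1)) · Σ_k (x_{k,i} - mean_i) · (x_{k,j} - mean_j), with n-1 = 3:
  s[U,U] = ((1.75)·(1.75) + (-0.25)·(-0.25) + (-0.25)·(-0.25) + (-1.25)·(-1.25)) / 3 = 4.75/3 = 1.5833
  s[U,V] = ((1.75)·(1.5) + (-0.25)·(0.5) + (-0.25)·(-1.5) + (-1.25)·(-0.5)) / 3 = 3.5/3 = 1.1667
  s[V,V] = ((1.5)·(1.5) + (0.5)·(0.5) + (-1.5)·(-1.5) + (-0.5)·(-0.5)) / 3 = 5/3 = 1.6667
  Sample standard deviations s_i = √(s[i,i]):
  s(U) = √(1.5833) = 1.2583
  s(V) = √(1.6667) = 1.291

Step 3 — r_{ij} = s_{ij} / (s_i · s_j):
  r[U,U] = 1 (diagonal).
  r[U,V] = 1.1667 / (1.2583 · 1.291) = 1.1667 / 1.6245 = 0.7182
  r[V,V] = 1 (diagonal).

R is symmetric with unit diagonal. Assembling:

R = [[1, 0.7182],
 [0.7182, 1]]


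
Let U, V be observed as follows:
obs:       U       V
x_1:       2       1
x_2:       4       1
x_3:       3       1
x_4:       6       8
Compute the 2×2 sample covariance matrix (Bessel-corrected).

Step 1 — column means:
  mean(U) = (2 + 4 + 3 + 6) / 4 = 15/4 = 3.75
  mean(V) = (1 + 1 + 1 + 8) / 4 = 11/4 = 2.75

Step 2 — sample covariance S[i,j] = (1/(n-1)) · Σ_k (x_{k,i} - mean_i) · (x_{k,j} - mean_j), with n-1 = 3.
  S[U,U] = ((-1.75)·(-1.75) + (0.25)·(0.25) + (-0.75)·(-0.75) + (2.25)·(2.25)) / 3 = 8.75/3 = 2.9167
  S[U,V] = ((-1.75)·(-1.75) + (0.25)·(-1.75) + (-0.75)·(-1.75) + (2.25)·(5.25)) / 3 = 15.75/3 = 5.25
  S[V,V] = ((-1.75)·(-1.75) + (-1.75)·(-1.75) + (-1.75)·(-1.75) + (5.25)·(5.25)) / 3 = 36.75/3 = 12.25

S is symmetric (S[j,i] = S[i,j]). Assembling:

S = [[2.9167, 5.25],
 [5.25, 12.25]]


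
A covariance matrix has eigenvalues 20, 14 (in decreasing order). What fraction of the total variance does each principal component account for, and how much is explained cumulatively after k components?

Step 1 — total variance = trace(Sigma) = Σ λ_i = 20 + 14 = 34.

Step 2 — fraction explained by component i = λ_i / Σ λ:
  PC1: 20/34 = 0.5882
  PC2: 14/34 = 0.4118

Step 3 — cumulative fraction after k components = (λ_1 + ... + λ_k) / Σ λ:
  k = 1: 20/34 = 0.5882
  k = 2: (20 + 14)/34 = 34/34 = 1

Summary (fraction, with percent):

explained: PC1 0.5882 (58.82%), PC2 0.4118 (41.18%);  cumulative: 0.5882, 1


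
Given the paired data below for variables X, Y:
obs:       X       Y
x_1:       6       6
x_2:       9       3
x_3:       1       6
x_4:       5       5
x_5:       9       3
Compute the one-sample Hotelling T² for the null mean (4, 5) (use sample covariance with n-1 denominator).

Step 1 — sample mean vector:
  mean(X) = (6 + 9 + 1 + 5 + 9) / 5 = 30/5 = 6
  mean(Y) = (6 + 3 + 6 + 5 + 3) / 5 = 23/5 = 4.6
  x̄ = (6, 4.6),  deviation x̄ - mu_0 = (6, 4.6) - (4, 5) = (2, -0.4).

Step 2 — sample covariance matrix, S[i,j] = (1/(n-1)) · Σ_k (x_{k,i} - mean_i) · (x_{k,j} - mean_j), divisor n-1 = 4:
  S[X,X] = ((0)·(0) + (3)·(3) + (-5)·(-5) + (-1)·(-1) + (3)·(3)) / 4 = 44/4 = 11
  S[X,Y] = ((0)·(1.4) + (3)·(-1.6) + (-5)·(1.4) + (-1)·(0.4) + (3)·(-1.6)) / 4 = -17/4 = -4.25
  S[Y,Y] = ((1.4)·(1.4) + (-1.6)·(-1.6) + (1.4)·(1.4) + (0.4)·(0.4) + (-1.6)·(-1.6)) / 4 = 9.2/4 = 2.3
  S = [[11, -4.25],
 [-4.25, 2.3]].

Step 3 — invert S. det(S) = 11·2.3 - (-4.25)² = 7.2375.
  S^{-1} = (1/det) · [[d, -b], [-b, a]] = [[0.3178, 0.5872],
 [0.5872, 1.5199]].

Step 4 — quadratic form (x̄ - mu_0)^T · S^{-1} · (x̄ - mu_0):
  S^{-1} · (x̄ - mu_0) = (0.4007, 0.5665),
  (x̄ - mu_0)^T · [...] = (2)·(0.4007) + (-0.4)·(0.5665) = 0.5748.

Step 5 — scale by n: T² = 5 · 0.5748 = 2.8739.

T² ≈ 2.8739


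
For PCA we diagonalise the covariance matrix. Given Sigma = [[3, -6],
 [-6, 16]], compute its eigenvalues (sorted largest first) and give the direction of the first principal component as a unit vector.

Step 1 — characteristic polynomial of 2×2 Sigma:
  det(Sigma - λI) = λ² - trace · λ + det = 0.
  trace = 3 + 16 = 19, det = 3·16 - (-6)² = 12.
Step 2 — discriminant:
  Δ = trace² - 4·det = 361 - 48 = 313.
Step 3 — eigenvalues:
  λ = (trace ± √Δ)/2 = (19 ± 17.6918)/2,
  λ_1 = 18.3459,  λ_2 = 0.6541.

Step 4 — unit eigenvector for λ_1: solve (Sigma - λ_1 I)v = 0. First row:
  (3 - 18.3459)·v_x + (-6)·v_y = 0, i.e. (-15.3459)·v_x + (-6)·v_y = 0,
  so v ∝ (b, λ_1 - a) = (-6, 15.3459); multiply by -1 so the first entry is positive: u = (6, -15.3459).
  ||u|| = √((6)² + (-15.3459)²) = √(271.4967) ≈ 16.4772,
  v_1 = u/||u|| ≈ (0.3641, -0.9313) (||v_1|| = 1).

λ_1 = 18.3459,  λ_2 = 0.6541;  v_1 ≈ (0.3641, -0.9313)


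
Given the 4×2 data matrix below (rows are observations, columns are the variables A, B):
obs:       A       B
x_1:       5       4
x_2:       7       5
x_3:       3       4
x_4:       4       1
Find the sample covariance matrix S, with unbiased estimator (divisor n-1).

Step 1 — column means:
  mean(A) = (5 + 7 + 3 + 4) / 4 = 19/4 = 4.75
  mean(B) = (4 + 5 + 4 + 1) / 4 = 14/4 = 3.5

Step 2 — sample covariance S[i,j] = (1/(n-1)) · Σ_k (x_{k,i} - mean_i) · (x_{k,j} - mean_j), with n-1 = 3.
  S[A,A] = ((0.25)·(0.25) + (2.25)·(2.25) + (-1.75)·(-1.75) + (-0.75)·(-0.75)) / 3 = 8.75/3 = 2.9167
  S[A,B] = ((0.25)·(0.5) + (2.25)·(1.5) + (-1.75)·(0.5) + (-0.75)·(-2.5)) / 3 = 4.5/3 = 1.5
  S[B,B] = ((0.5)·(0.5) + (1.5)·(1.5) + (0.5)·(0.5) + (-2.5)·(-2.5)) / 3 = 9/3 = 3

S is symmetric (S[j,i] = S[i,j]). Assembling:

S = [[2.9167, 1.5],
 [1.5, 3]]


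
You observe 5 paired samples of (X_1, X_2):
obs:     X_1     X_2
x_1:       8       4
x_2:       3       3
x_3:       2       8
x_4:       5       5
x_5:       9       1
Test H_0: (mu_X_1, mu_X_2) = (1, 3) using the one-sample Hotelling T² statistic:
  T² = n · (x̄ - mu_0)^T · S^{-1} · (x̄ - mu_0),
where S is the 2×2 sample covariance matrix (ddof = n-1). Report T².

Step 1 — sample mean vector:
  mean(X_1) = (8 + 3 + 2 + 5 + 9) / 5 = 27/5 = 5.4
  mean(X_2) = (4 + 3 + 8 + 5 + 1) / 5 = 21/5 = 4.2
  x̄ = (5.4, 4.2),  deviation x̄ - mu_0 = (5.4, 4.2) - (1, 3) = (4.4, 1.2).

Step 2 — sample covariance matrix, S[i,j] = (1/(n-1)) · Σ_k (x_{k,i} - mean_i) · (x_{k,j} - mean_j), divisor n-1 = 4:
  S[X_1,X_1] = ((2.6)·(2.6) + (-2.4)·(-2.4) + (-3.4)·(-3.4) + (-0.4)·(-0.4) + (3.6)·(3.6)) / 4 = 37.2/4 = 9.3
  S[X_1,X_2] = ((2.6)·(-0.2) + (-2.4)·(-1.2) + (-3.4)·(3.8) + (-0.4)·(0.8) + (3.6)·(-3.2)) / 4 = -22.4/4 = -5.6
  S[X_2,X_2] = ((-0.2)·(-0.2) + (-1.2)·(-1.2) + (3.8)·(3.8) + (0.8)·(0.8) + (-3.2)·(-3.2)) / 4 = 26.8/4 = 6.7
  S = [[9.3, -5.6],
 [-5.6, 6.7]].

Step 3 — invert S. det(S) = 9.3·6.7 - (-5.6)² = 30.95.
  S^{-1} = (1/det) · [[d, -b], [-b, a]] = [[0.2165, 0.1809],
 [0.1809, 0.3005]].

Step 4 — quadratic form (x̄ - mu_0)^T · S^{-1} · (x̄ - mu_0):
  S^{-1} · (x̄ - mu_0) = (1.1696, 1.1567),
  (x̄ - mu_0)^T · [...] = (4.4)·(1.1696) + (1.2)·(1.1567) = 6.5344.

Step 5 — scale by n: T² = 5 · 6.5344 = 32.6721.

T² ≈ 32.6721


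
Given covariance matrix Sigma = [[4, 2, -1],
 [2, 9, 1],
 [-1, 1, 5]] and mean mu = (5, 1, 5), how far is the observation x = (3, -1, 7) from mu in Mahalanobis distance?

Step 1 — centre the observation: (x - mu) = (-2, -2, 2).

Step 2 — invert Sigma (cofactor / det for 3×3, or solve directly):
  Sigma^{-1} = [[0.3077, -0.0769, 0.0769],
 [-0.0769, 0.1329, -0.042],
 [0.0769, -0.042, 0.2238]].

Step 3 — form the quadratic (x - mu)^T · Sigma^{-1} · (x - mu):
  Sigma^{-1} · (x - mu) = (-0.3077, -0.1958, 0.3776).
  (x - mu)^T · [Sigma^{-1} · (x - mu)] = (-2)·(-0.3077) + (-2)·(-0.1958) + (2)·(0.3776) = 1.7622.

Step 4 — take square root: d = √(1.7622) ≈ 1.3275.

d(x, mu) = √(1.7622) ≈ 1.3275


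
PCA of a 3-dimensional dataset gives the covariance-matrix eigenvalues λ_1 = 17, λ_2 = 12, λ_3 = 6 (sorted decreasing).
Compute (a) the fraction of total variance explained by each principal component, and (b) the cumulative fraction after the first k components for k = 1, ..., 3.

Step 1 — total variance = trace(Sigma) = Σ λ_i = 17 + 12 + 6 = 35.

Step 2 — fraction explained by component i = λ_i / Σ λ:
  PC1: 17/35 = 0.4857
  PC2: 12/35 = 0.3429
  PC3: 6/35 = 0.1714

Step 3 — cumulative fraction after k components = (λ_1 + ... + λ_k) / Σ λ:
  k = 1: 17/35 = 0.4857
  k = 2: (17 + 12)/35 = 29/35 = 0.8286
  k = 3: (17 + 12 + 6)/35 = 35/35 = 1

Summary (fraction, with percent):

explained: PC1 0.4857 (48.57%), PC2 0.3429 (34.29%), PC3 0.1714 (17.14%);  cumulative: 0.4857, 0.8286, 1


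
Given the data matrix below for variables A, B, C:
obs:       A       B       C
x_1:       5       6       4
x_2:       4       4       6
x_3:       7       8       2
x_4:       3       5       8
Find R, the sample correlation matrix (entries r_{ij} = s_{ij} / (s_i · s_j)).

Step 1 — column means:
  mean(A) = (5 + 4 + 7 + 3) / 4 = 19/4 = 4.75
  mean(B) = (6 + 4 + 8 + 5) / 4 = 23/4 = 5.75
  mean(C) = (4 + 6 + 2 + 8) / 4 = 20/4 = 5

Step 2 — sample variances and covariances s[i,j] = (1/(n-1)) · Σ_k (x_{k,i} - mean_i) · (x_{k,j} - mean_j), with n-1 = 3:
  s[A,A] = ((0.25)·(0.25) + (-0.75)·(-0.75) + (2.25)·(2.25) + (-1.75)·(-1.75)) / 3 = 8.75/3 = 2.9167
  s[A,B] = ((0.25)·(0.25) + (-0.75)·(-1.75) + (2.25)·(2.25) + (-1.75)·(-0.75)) / 3 = 7.75/3 = 2.5833
  s[A,C] = ((0.25)·(-1) + (-0.75)·(1) + (2.25)·(-3) + (-1.75)·(3)) / 3 = -13/3 = -4.3333
  s[B,B] = ((0.25)·(0.25) + (-1.75)·(-1.75) + (2.25)·(2.25) + (-0.75)·(-0.75)) / 3 = 8.75/3 = 2.9167
  s[B,C] = ((0.25)·(-1) + (-1.75)·(1) + (2.25)·(-3) + (-0.75)·(3)) / 3 = -11/3 = -3.6667
  s[C,C] = ((-1)·(-1) + (1)·(1) + (-3)·(-3) + (3)·(3)) / 3 = 20/3 = 6.6667
  Sample standard deviations s_i = √(s[i,i]):
  s(A) = √(2.9167) = 1.7078
  s(B) = √(2.9167) = 1.7078
  s(C) = √(6.6667) = 2.582

Step 3 — r_{ij} = s_{ij} / (s_i · s_j):
  r[A,A] = 1 (diagonal).
  r[A,B] = 2.5833 / (1.7078 · 1.7078) = 2.5833 / 2.9167 = 0.8857
  r[A,C] = -4.3333 / (1.7078 · 2.582) = -4.3333 / 4.4096 = -0.9827
  r[B,B] = 1 (diagonal).
  r[B,C] = -3.6667 / (1.7078 · 2.582) = -3.6667 / 4.4096 = -0.8315
  r[C,C] = 1 (diagonal).

R is symmetric with unit diagonal. Assembling:

R = [[1, 0.8857, -0.9827],
 [0.8857, 1, -0.8315],
 [-0.9827, -0.8315, 1]]


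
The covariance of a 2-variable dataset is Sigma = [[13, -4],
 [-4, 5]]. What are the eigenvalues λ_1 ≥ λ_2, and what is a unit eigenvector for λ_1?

Step 1 — characteristic polynomial of 2×2 Sigma:
  det(Sigma - λI) = λ² - trace · λ + det = 0.
  trace = 13 + 5 = 18, det = 13·5 - (-4)² = 49.
Step 2 — discriminant:
  Δ = trace² - 4·det = 324 - 196 = 128.
Step 3 — eigenvalues:
  λ = (trace ± √Δ)/2 = (18 ± 11.3137)/2,
  λ_1 = 14.6569,  λ_2 = 3.3431.

Step 4 — unit eigenvector for λ_1: solve (Sigma - λ_1 I)v = 0. First row:
  (13 - 14.6569)·v_x + (-4)·v_y = 0, i.e. (-1.6569)·v_x + (-4)·v_y = 0,
  so v ∝ (b, λ_1 - a) = (-4, 1.6569); multiply by -1 so the first entry is positive: u = (4, -1.6569).
  ||u|| = √((4)² + (-1.6569)²) = √(18.7452) ≈ 4.3296,
  v_1 = u/||u|| ≈ (0.9239, -0.3827) (||v_1|| = 1).

λ_1 = 14.6569,  λ_2 = 3.3431;  v_1 ≈ (0.9239, -0.3827)


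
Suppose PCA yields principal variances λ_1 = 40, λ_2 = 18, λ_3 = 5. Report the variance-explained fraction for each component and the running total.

Step 1 — total variance = trace(Sigma) = Σ λ_i = 40 + 18 + 5 = 63.

Step 2 — fraction explained by component i = λ_i / Σ λ:
  PC1: 40/63 = 0.6349
  PC2: 18/63 = 0.2857
  PC3: 5/63 = 0.0794

Step 3 — cumulative fraction after k components = (λ_1 + ... + λ_k) / Σ λ:
  k = 1: 40/63 = 0.6349
  k = 2: (40 + 18)/63 = 58/63 = 0.9206
  k = 3: (40 + 18 + 5)/63 = 63/63 = 1

Summary (fraction, with percent):

explained: PC1 0.6349 (63.49%), PC2 0.2857 (28.57%), PC3 0.0794 (7.94%);  cumulative: 0.6349, 0.9206, 1


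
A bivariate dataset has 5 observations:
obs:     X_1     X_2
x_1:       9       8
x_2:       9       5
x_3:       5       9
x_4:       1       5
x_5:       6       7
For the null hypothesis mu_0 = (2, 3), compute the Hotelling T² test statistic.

Step 1 — sample mean vector:
  mean(X_1) = (9 + 9 + 5 + 1 + 6) / 5 = 30/5 = 6
  mean(X_2) = (8 + 5 + 9 + 5 + 7) / 5 = 34/5 = 6.8
  x̄ = (6, 6.8),  deviation x̄ - mu_0 = (6, 6.8) - (2, 3) = (4, 3.8).

Step 2 — sample covariance matrix, S[i,j] = (1/(n-1)) · Σ_k (x_{k,i} - mean_i) · (x_{k,j} - mean_j), divisor n-1 = 4:
  S[X_1,X_1] = ((3)·(3) + (3)·(3) + (-1)·(-1) + (-5)·(-5) + (0)·(0)) / 4 = 44/4 = 11
  S[X_1,X_2] = ((3)·(1.2) + (3)·(-1.8) + (-1)·(2.2) + (-5)·(-1.8) + (0)·(0.2)) / 4 = 5/4 = 1.25
  S[X_2,X_2] = ((1.2)·(1.2) + (-1.8)·(-1.8) + (2.2)·(2.2) + (-1.8)·(-1.8) + (0.2)·(0.2)) / 4 = 12.8/4 = 3.2
  S = [[11, 1.25],
 [1.25, 3.2]].

Step 3 — invert S. det(S) = 11·3.2 - (1.25)² = 33.6375.
  S^{-1} = (1/det) · [[d, -b], [-b, a]] = [[0.0951, -0.0372],
 [-0.0372, 0.327]].

Step 4 — quadratic form (x̄ - mu_0)^T · S^{-1} · (x̄ - mu_0):
  S^{-1} · (x̄ - mu_0) = (0.2393, 1.094),
  (x̄ - mu_0)^T · [...] = (4)·(0.2393) + (3.8)·(1.094) = 5.1145.

Step 5 — scale by n: T² = 5 · 5.1145 = 25.5726.

T² ≈ 25.5726
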